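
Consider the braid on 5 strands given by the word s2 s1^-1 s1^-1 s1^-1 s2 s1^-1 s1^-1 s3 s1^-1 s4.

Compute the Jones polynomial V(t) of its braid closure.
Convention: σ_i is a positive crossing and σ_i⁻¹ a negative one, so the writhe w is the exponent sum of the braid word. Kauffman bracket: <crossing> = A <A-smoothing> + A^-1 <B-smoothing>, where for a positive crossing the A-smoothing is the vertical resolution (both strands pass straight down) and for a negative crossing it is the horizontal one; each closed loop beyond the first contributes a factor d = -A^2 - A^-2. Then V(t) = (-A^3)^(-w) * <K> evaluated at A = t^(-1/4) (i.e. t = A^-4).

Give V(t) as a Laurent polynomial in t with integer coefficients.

1 - t^-1 + 3*t^-2 - 3*t^-3 + 3*t^-4 - 4*t^-5 + 3*t^-6 - 2*t^-7 + t^-8

Derivation:
The presented braid s2 s1^-1 s1^-1 s1^-1 s2 s1^-1 s1^-1 s3 s1^-1 s4 on 5 strands reduces by inverse Markov moves (closure unchanged at each step):
  Destabilize: the word has the form β·s4 where s4 occurs only as the final letter (β ∈ B_4); drop it and the last strand → 4 strands.
Reduced to β = s2 s1^-1 s1^-1 s1^-1 s2 s1^-1 s1^-1 s3 s1^-1 on 4 strands, 9 crossings.
Compute on β:
Braid: s2 s1^-1 s1^-1 s1^-1 s2 s1^-1 s1^-1 s3 s1^-1 on 4 strands, 9 crossings.
Writhe w = (#positive) - (#negative) = 3 - 6 = -3.
State-sum expansion of <K>. There are 2^9 = 512 states.
Each crossing splits two ways (0=vertical, 1=horizontal). The state's weight is A^(#A-smoothings - #B-smoothings) * d^(loops - 1).
Tabulate the states by total A-exponent and number of loops L (A-exp: L × count):
  A^9: L=8 ×1
  A^7: L=7 ×9
  A^5: L=6 ×36
  A^3: L=5 ×84
  A^1: L=4 ×126
  A^-1: L=3 ×124, L=5 ×2
  A^-3: L=2 ×75, L=4 ×9
  A^-5: L=1 ×21, L=3 ×15
  A^-7: L=2 ×8, L=4 ×1
  A^-9: L=3 ×1
Each group contributes A^e * Σ count * d^(L-1):
Powers of d = -A^2 - A^-2: d^2 = A^4 + 2 + A^-4; d^3 = -A^6 - 3*A^2 - 3*A^-2 - A^-6; d^4 = A^8 + 4*A^4 + 6 + 4*A^-4 + A^-8; d^5 = -A^10 - 5*A^6 - 10*A^2 - 10*A^-2 - 5*A^-6 - A^-10; d^6 = A^12 + 6*A^8 + 15*A^4 + 20 + 15*A^-4 + 6*A^-8 + A^-12; d^7 = -A^14 - 7*A^10 - 21*A^6 - 35*A^2 - 35*A^-2 - 21*A^-6 - 7*A^-10 - A^-14.
  A^9 * (d^7) = -A^23 - 7*A^19 - 21*A^15 - 35*A^11 - 35*A^7 - 21*A^3 - 7*A^-1 - A^-5
  A^7 * (9*d^6) = 9*A^19 + 54*A^15 + 135*A^11 + 180*A^7 + 135*A^3 + 54*A^-1 + 9*A^-5
  A^5 * (36*d^5) = -36*A^15 - 180*A^11 - 360*A^7 - 360*A^3 - 180*A^-1 - 36*A^-5
  A^3 * (84*d^4) = 84*A^11 + 336*A^7 + 504*A^3 + 336*A^-1 + 84*A^-5
  A^1 * (126*d^3) = -126*A^7 - 378*A^3 - 378*A^-1 - 126*A^-5
  A^-1 * (124*d^2 + 2*d^4) = 2*A^7 + 132*A^3 + 260*A^-1 + 132*A^-5 + 2*A^-9
  A^-3 * (75*d + 9*d^3) = -9*A^3 - 102*A^-1 - 102*A^-5 - 9*A^-9
  A^-5 * (21 + 15*d^2) = 15*A^-1 + 51*A^-5 + 15*A^-9
  A^-7 * (8*d + d^3) = -A^-1 - 11*A^-5 - 11*A^-9 - A^-13
  A^-9 * (d^2) = A^-5 + 2*A^-9 + A^-13
Summing the groups: <K> = -A^23 + 2*A^19 - 3*A^15 + 4*A^11 - 3*A^7 + 3*A^3 - 3*A^-1 + A^-5 - A^-9
Normalise by the writhe: (-A^3)^(-w) = (-A^3)^(3) = -A^9, so f(A) = -A^9 * <K> = A^32 - 2*A^28 + 3*A^24 - 4*A^20 + 3*A^16 - 3*A^12 + 3*A^8 - A^4 + 1.
Substitute A = t^(-1/4), i.e. A^e → t^(-e/4): V(t) = 1 - t^-1 + 3*t^-2 - 3*t^-3 + 3*t^-4 - 4*t^-5 + 3*t^-6 - 2*t^-7 + t^-8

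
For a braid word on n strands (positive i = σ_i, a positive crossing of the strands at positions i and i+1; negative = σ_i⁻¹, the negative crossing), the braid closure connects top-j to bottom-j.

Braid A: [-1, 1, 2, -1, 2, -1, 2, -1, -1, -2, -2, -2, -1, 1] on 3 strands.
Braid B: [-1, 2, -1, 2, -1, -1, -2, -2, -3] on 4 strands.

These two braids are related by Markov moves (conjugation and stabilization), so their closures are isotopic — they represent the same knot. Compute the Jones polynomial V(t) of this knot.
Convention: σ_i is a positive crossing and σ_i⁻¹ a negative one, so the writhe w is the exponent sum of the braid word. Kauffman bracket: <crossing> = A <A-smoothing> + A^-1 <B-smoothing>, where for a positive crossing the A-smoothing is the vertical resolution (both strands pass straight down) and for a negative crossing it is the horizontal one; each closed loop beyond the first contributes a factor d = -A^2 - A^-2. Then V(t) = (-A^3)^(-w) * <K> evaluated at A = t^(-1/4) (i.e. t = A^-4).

2*t^-1 - 2*t^-2 + 3*t^-3 - 3*t^-4 + 2*t^-5 - 2*t^-6 + t^-7

Derivation:
Markov-equivalent braids have isotopic closures, hence identical knot invariants. Strip the Markov moves from each word to reach a common short braid β, then compute V(t) once on β.
Braid A: s1^-1 s1 s2 s1^-1 s2 s1^-1 s2 s1^-1 s1^-1 s2^-1 s2^-1 s2^-1 s1^-1 s1 on 3 strands reduces by inverse Markov moves (closure unchanged at each step):
  Deconjugate: the word is γ·β·γ⁻¹ with γ = s1^-1 s1 (prefix) and γ⁻¹ = s1^-1 s1 (suffix); strip both.
  Deconjugate: the word is γ·β·γ⁻¹ with γ = s2 (prefix) and γ⁻¹ = s2^-1 (suffix); strip both.
Reduced to β = s1^-1 s2 s1^-1 s2 s1^-1 s1^-1 s2^-1 s2^-1 on 3 strands, 8 crossings.
Braid B: s1^-1 s2 s1^-1 s2 s1^-1 s1^-1 s2^-1 s2^-1 s3^-1 on 4 strands reduces by inverse Markov moves (closure unchanged at each step):
  Destabilize: the word has the form β·s3^-1 where s3^-1 occurs only as the final letter (β ∈ B_3); drop it and the last strand → 3 strands.
Reduced to β = s1^-1 s2 s1^-1 s2 s1^-1 s1^-1 s2^-1 s2^-1 on 3 strands, 8 crossings.
Both give the same β = s1^-1 s2 s1^-1 s2 s1^-1 s1^-1 s2^-1 s2^-1 on 3 strands, so one state sum suffices:
Braid: s1^-1 s2 s1^-1 s2 s1^-1 s1^-1 s2^-1 s2^-1 on 3 strands, 8 crossings.
Writhe w = (#positive) - (#negative) = 2 - 6 = -4.
Enumerate smoothing states for the bracket polynomial. There are 2^8 = 256 states.
Each crossing splits two ways (0=vertical, 1=horizontal). The state's weight is A^(#A-smoothings - #B-smoothings) * d^(loops - 1).
Tabulate the states by total A-exponent and number of loops L (A-exp: L × count):
  A^8: L=5 ×1
  A^6: L=4 ×8
  A^4: L=3 ×26, L=5 ×2
  A^2: L=2 ×41, L=4 ×15
  A^0: L=1 ×26, L=3 ×43, L=5 ×1
  A^-2: L=2 ×47, L=4 ×9
  A^-4: L=1 ×11, L=3 ×16, L=5 ×1
  A^-6: L=2 ×6, L=4 ×2
  A^-8: L=3 ×1
Each group contributes A^e * Σ count * d^(L-1):
Powers of d = -A^2 - A^-2: d^2 = A^4 + 2 + A^-4; d^3 = -A^6 - 3*A^2 - 3*A^-2 - A^-6; d^4 = A^8 + 4*A^4 + 6 + 4*A^-4 + A^-8.
  A^8 * (d^4) = A^16 + 4*A^12 + 6*A^8 + 4*A^4 + 1
  A^6 * (8*d^3) = -8*A^12 - 24*A^8 - 24*A^4 - 8
  A^4 * (26*d^2 + 2*d^4) = 2*A^12 + 34*A^8 + 64*A^4 + 34 + 2*A^-4
  A^2 * (41*d + 15*d^3) = -15*A^8 - 86*A^4 - 86 - 15*A^-4
  A^0 * (26 + 43*d^2 + d^4) = A^8 + 47*A^4 + 118 + 47*A^-4 + A^-8
  A^-2 * (47*d + 9*d^3) = -9*A^4 - 74 - 74*A^-4 - 9*A^-8
  A^-4 * (11 + 16*d^2 + d^4) = A^4 + 20 + 49*A^-4 + 20*A^-8 + A^-12
  A^-6 * (6*d + 2*d^3) = -2 - 12*A^-4 - 12*A^-8 - 2*A^-12
  A^-8 * (d^2) = A^-4 + 2*A^-8 + A^-12
Summing the groups: <K> = A^16 - 2*A^12 + 2*A^8 - 3*A^4 + 3 - 2*A^-4 + 2*A^-8
Normalise by the writhe: (-A^3)^(-w) = (-A^3)^(4) = A^12, so f(A) = A^12 * <K> = A^28 - 2*A^24 + 2*A^20 - 3*A^16 + 3*A^12 - 2*A^8 + 2*A^4.
Substitute A = t^(-1/4), i.e. A^e → t^(-e/4): V(t) = 2*t^-1 - 2*t^-2 + 3*t^-3 - 3*t^-4 + 2*t^-5 - 2*t^-6 + t^-7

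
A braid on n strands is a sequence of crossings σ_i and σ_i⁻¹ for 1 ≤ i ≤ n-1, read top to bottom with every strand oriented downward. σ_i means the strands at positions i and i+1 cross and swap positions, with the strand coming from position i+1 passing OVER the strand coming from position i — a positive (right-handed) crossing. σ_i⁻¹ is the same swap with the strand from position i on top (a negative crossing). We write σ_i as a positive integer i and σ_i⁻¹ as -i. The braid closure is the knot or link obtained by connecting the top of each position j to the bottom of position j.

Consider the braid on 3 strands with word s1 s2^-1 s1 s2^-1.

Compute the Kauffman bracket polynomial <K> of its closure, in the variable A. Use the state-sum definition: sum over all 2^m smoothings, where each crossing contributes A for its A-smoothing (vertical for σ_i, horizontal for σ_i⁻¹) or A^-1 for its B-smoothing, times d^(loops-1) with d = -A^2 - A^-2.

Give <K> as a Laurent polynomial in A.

Braid: s1 s2^-1 s1 s2^-1 on 3 strands, 4 crossings.
Writhe w = (#positive) - (#negative) = 2 - 2 = 0.
Enumerate smoothing states for the bracket polynomial. There are 2^4 = 16 states.
For each crossing: s=0 is the vertical smoothing, s=1 horizontal. Crossing k contributes A^(sign_k * (1 - 2*s_k)); loop factor d = -A^2 - A^-2.
  state 0000: A-exp=+0, loops=3, term = A^0 * d^2
  state 0001: A-exp=+2, loops=2, term = A^2 * d^1
  state 0010: A-exp=-2, loops=2, term = A^-2 * d^1
  state 0011: A-exp=+0, loops=1, term = A^0 * d^0
  state 0100: A-exp=+2, loops=2, term = A^2 * d^1
  state 0101: A-exp=+4, loops=3, term = A^4 * d^2
  state 0110: A-exp=+0, loops=1, term = A^0 * d^0
  state 0111: A-exp=+2, loops=2, term = A^2 * d^1
  state 1000: A-exp=-2, loops=2, term = A^-2 * d^1
  state 1001: A-exp=+0, loops=1, term = A^0 * d^0
  state 1010: A-exp=-4, loops=3, term = A^-4 * d^2
  state 1011: A-exp=-2, loops=2, term = A^-2 * d^1
  state 1100: A-exp=+0, loops=1, term = A^0 * d^0
  state 1101: A-exp=+2, loops=2, term = A^2 * d^1
  state 1110: A-exp=-2, loops=2, term = A^-2 * d^1
  state 1111: A-exp=+0, loops=1, term = A^0 * d^0
Collect the terms by A-exponent (count of states per loop number):
Powers of d = -A^2 - A^-2: d^2 = A^4 + 2 + A^-4.
  A^4 * (d^2) = A^8 + 2*A^4 + 1
  A^2 * (4*d) = -4*A^4 - 4
  A^0 * (5 + d^2) = A^4 + 7 + A^-4
  A^-2 * (4*d) = -4 - 4*A^-4
  A^-4 * (d^2) = 1 + 2*A^-4 + A^-8
Summing the groups: <K> = A^8 - A^4 + 1 - A^-4 + A^-8

Answer: A^8 - A^4 + 1 - A^-4 + A^-8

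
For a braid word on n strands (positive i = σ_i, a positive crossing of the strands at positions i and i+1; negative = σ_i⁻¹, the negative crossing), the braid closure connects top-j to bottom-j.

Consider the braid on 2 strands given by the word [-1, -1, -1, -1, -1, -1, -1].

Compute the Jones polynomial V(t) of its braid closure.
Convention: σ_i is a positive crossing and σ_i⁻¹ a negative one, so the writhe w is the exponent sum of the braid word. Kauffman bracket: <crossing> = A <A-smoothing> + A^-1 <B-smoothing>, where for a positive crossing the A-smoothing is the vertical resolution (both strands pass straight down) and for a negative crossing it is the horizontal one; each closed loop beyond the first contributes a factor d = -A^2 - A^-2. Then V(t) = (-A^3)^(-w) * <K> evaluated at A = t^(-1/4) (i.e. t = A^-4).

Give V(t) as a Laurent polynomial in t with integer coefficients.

Braid: s1^-1 s1^-1 s1^-1 s1^-1 s1^-1 s1^-1 s1^-1 on 2 strands, 7 crossings.
Writhe w = (#positive) - (#negative) = 0 - 7 = -7.
State-sum expansion of <K>. There are 2^7 = 128 states.
For each crossing: s=0 is the vertical smoothing, s=1 horizontal. Crossing k contributes A^(sign_k * (1 - 2*s_k)); loop factor d = -A^2 - A^-2.
Tabulate the states by total A-exponent and number of loops L (A-exp: L × count):
  A^7: L=7 ×1
  A^5: L=6 ×7
  A^3: L=5 ×21
  A^1: L=4 ×35
  A^-1: L=3 ×35
  A^-3: L=2 ×21
  A^-5: L=1 ×7
  A^-7: L=2 ×1
Each group contributes A^e * Σ count * d^(L-1):
Powers of d = -A^2 - A^-2: d^2 = A^4 + 2 + A^-4; d^3 = -A^6 - 3*A^2 - 3*A^-2 - A^-6; d^4 = A^8 + 4*A^4 + 6 + 4*A^-4 + A^-8; d^5 = -A^10 - 5*A^6 - 10*A^2 - 10*A^-2 - 5*A^-6 - A^-10; d^6 = A^12 + 6*A^8 + 15*A^4 + 20 + 15*A^-4 + 6*A^-8 + A^-12.
  A^7 * (d^6) = A^19 + 6*A^15 + 15*A^11 + 20*A^7 + 15*A^3 + 6*A^-1 + A^-5
  A^5 * (7*d^5) = -7*A^15 - 35*A^11 - 70*A^7 - 70*A^3 - 35*A^-1 - 7*A^-5
  A^3 * (21*d^4) = 21*A^11 + 84*A^7 + 126*A^3 + 84*A^-1 + 21*A^-5
  A^1 * (35*d^3) = -35*A^7 - 105*A^3 - 105*A^-1 - 35*A^-5
  A^-1 * (35*d^2) = 35*A^3 + 70*A^-1 + 35*A^-5
  A^-3 * (21*d) = -21*A^-1 - 21*A^-5
  A^-5 * (7) = 7*A^-5
  A^-7 * (d) = -A^-5 - A^-9
Summing the groups: <K> = A^19 - A^15 + A^11 - A^7 + A^3 - A^-1 - A^-9
Normalise by the writhe: (-A^3)^(-w) = (-A^3)^(7) = -A^21, so f(A) = -A^21 * <K> = -A^40 + A^36 - A^32 + A^28 - A^24 + A^20 + A^12.
Substitute A = t^(-1/4), i.e. A^e → t^(-e/4): V(t) = t^-3 + t^-5 - t^-6 + t^-7 - t^-8 + t^-9 - t^-10

Answer: t^-3 + t^-5 - t^-6 + t^-7 - t^-8 + t^-9 - t^-10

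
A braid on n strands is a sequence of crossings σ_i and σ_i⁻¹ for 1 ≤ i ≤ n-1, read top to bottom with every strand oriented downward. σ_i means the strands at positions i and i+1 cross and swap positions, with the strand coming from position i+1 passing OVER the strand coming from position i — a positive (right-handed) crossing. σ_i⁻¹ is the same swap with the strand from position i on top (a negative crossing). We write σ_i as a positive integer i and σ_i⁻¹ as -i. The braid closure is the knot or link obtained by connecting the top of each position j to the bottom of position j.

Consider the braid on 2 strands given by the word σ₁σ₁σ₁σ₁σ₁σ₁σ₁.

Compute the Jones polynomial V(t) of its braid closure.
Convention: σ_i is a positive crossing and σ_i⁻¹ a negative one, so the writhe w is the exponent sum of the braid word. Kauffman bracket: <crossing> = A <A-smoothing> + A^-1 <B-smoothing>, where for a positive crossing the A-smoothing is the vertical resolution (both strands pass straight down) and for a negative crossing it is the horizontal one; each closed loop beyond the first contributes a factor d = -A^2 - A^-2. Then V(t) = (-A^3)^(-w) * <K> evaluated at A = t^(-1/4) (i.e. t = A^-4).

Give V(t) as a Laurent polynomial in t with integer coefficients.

Braid: s1 s1 s1 s1 s1 s1 s1 on 2 strands, 7 crossings.
Writhe w = (#positive) - (#negative) = 7 - 0 = 7.
Enumerate smoothing states for the bracket polynomial. There are 2^7 = 128 states.
Smooth each crossing (0=||, 1=⌣⌢); contribution A^(Σ sign_k(1-2s_k)) * d^(L-1).
Tabulate the states by total A-exponent and number of loops L (A-exp: L × count):
  A^7: L=2 ×1
  A^5: L=1 ×7
  A^3: L=2 ×21
  A^1: L=3 ×35
  A^-1: L=4 ×35
  A^-3: L=5 ×21
  A^-5: L=6 ×7
  A^-7: L=7 ×1
Each group contributes A^e * Σ count * d^(L-1):
Powers of d = -A^2 - A^-2: d^2 = A^4 + 2 + A^-4; d^3 = -A^6 - 3*A^2 - 3*A^-2 - A^-6; d^4 = A^8 + 4*A^4 + 6 + 4*A^-4 + A^-8; d^5 = -A^10 - 5*A^6 - 10*A^2 - 10*A^-2 - 5*A^-6 - A^-10; d^6 = A^12 + 6*A^8 + 15*A^4 + 20 + 15*A^-4 + 6*A^-8 + A^-12.
  A^7 * (d) = -A^9 - A^5
  A^5 * (7) = 7*A^5
  A^3 * (21*d) = -21*A^5 - 21*A
  A^1 * (35*d^2) = 35*A^5 + 70*A + 35*A^-3
  A^-1 * (35*d^3) = -35*A^5 - 105*A - 105*A^-3 - 35*A^-7
  A^-3 * (21*d^4) = 21*A^5 + 84*A + 126*A^-3 + 84*A^-7 + 21*A^-11
  A^-5 * (7*d^5) = -7*A^5 - 35*A - 70*A^-3 - 70*A^-7 - 35*A^-11 - 7*A^-15
  A^-7 * (d^6) = A^5 + 6*A + 15*A^-3 + 20*A^-7 + 15*A^-11 + 6*A^-15 + A^-19
Summing the groups: <K> = -A^9 - A + A^-3 - A^-7 + A^-11 - A^-15 + A^-19
Normalise by the writhe: (-A^3)^(-w) = (-A^3)^(-7) = -A^-21, so f(A) = -A^-21 * <K> = A^-12 + A^-20 - A^-24 + A^-28 - A^-32 + A^-36 - A^-40.
Substitute A = t^(-1/4), i.e. A^e → t^(-e/4): V(t) = -t^10 + t^9 - t^8 + t^7 - t^6 + t^5 + t^3

Answer: -t^10 + t^9 - t^8 + t^7 - t^6 + t^5 + t^3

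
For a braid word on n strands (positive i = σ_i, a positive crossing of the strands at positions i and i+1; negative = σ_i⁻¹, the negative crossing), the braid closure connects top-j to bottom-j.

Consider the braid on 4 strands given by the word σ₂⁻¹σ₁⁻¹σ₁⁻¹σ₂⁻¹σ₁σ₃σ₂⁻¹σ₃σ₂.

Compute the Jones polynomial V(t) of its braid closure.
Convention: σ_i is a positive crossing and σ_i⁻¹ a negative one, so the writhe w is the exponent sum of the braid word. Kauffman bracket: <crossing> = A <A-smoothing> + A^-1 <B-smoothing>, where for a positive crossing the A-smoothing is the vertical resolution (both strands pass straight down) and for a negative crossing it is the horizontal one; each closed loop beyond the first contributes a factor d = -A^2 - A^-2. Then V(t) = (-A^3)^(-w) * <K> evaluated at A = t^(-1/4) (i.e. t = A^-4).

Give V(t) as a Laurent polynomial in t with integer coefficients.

t^2 - t + 2 - 2*t^-1 + t^-2 - t^-3 + t^-4

Derivation:
The presented braid s2^-1 s1^-1 s1^-1 s2^-1 s1 s3 s2^-1 s3 s2 on 4 strands reduces by inverse Markov moves (closure unchanged at each step):
  Deconjugate: the word is γ·β·γ⁻¹ with γ = s2^-1 (prefix) and γ⁻¹ = s2 (suffix); strip both.
Reduced to β = s1^-1 s1^-1 s2^-1 s1 s3 s2^-1 s3 on 4 strands, 7 crossings.
Compute on β:
Braid: s1^-1 s1^-1 s2^-1 s1 s3 s2^-1 s3 on 4 strands, 7 crossings.
Writhe w = (#positive) - (#negative) = 3 - 4 = -1.
State-sum expansion of <K>. There are 2^7 = 128 states.
Each crossing splits two ways (0=vertical, 1=horizontal). The state's weight is A^(#A-smoothings - #B-smoothings) * d^(loops - 1).
Tabulate the states by total A-exponent and number of loops L (A-exp: L × count):
  A^7: L=4 ×1
  A^5: L=3 ×7
  A^3: L=2 ×17, L=4 ×4
  A^1: L=1 ×14, L=3 ×20, L=5 ×1
  A^-1: L=2 ×27, L=4 ×8
  A^-3: L=1 ×5, L=3 ×15, L=5 ×1
  A^-5: L=2 ×4, L=4 ×3
  A^-7: L=3 ×1
Each group contributes A^e * Σ count * d^(L-1):
Powers of d = -A^2 - A^-2: d^2 = A^4 + 2 + A^-4; d^3 = -A^6 - 3*A^2 - 3*A^-2 - A^-6; d^4 = A^8 + 4*A^4 + 6 + 4*A^-4 + A^-8.
  A^7 * (d^3) = -A^13 - 3*A^9 - 3*A^5 - A
  A^5 * (7*d^2) = 7*A^9 + 14*A^5 + 7*A
  A^3 * (17*d + 4*d^3) = -4*A^9 - 29*A^5 - 29*A - 4*A^-3
  A^1 * (14 + 20*d^2 + d^4) = A^9 + 24*A^5 + 60*A + 24*A^-3 + A^-7
  A^-1 * (27*d + 8*d^3) = -8*A^5 - 51*A - 51*A^-3 - 8*A^-7
  A^-3 * (5 + 15*d^2 + d^4) = A^5 + 19*A + 41*A^-3 + 19*A^-7 + A^-11
  A^-5 * (4*d + 3*d^3) = -3*A - 13*A^-3 - 13*A^-7 - 3*A^-11
  A^-7 * (d^2) = A^-3 + 2*A^-7 + A^-11
Summing the groups: <K> = -A^13 + A^9 - A^5 + 2*A - 2*A^-3 + A^-7 - A^-11
Normalise by the writhe: (-A^3)^(-w) = (-A^3)^(1) = -A^3, so f(A) = -A^3 * <K> = A^16 - A^12 + A^8 - 2*A^4 + 2 - A^-4 + A^-8.
Substitute A = t^(-1/4), i.e. A^e → t^(-e/4): V(t) = t^2 - t + 2 - 2*t^-1 + t^-2 - t^-3 + t^-4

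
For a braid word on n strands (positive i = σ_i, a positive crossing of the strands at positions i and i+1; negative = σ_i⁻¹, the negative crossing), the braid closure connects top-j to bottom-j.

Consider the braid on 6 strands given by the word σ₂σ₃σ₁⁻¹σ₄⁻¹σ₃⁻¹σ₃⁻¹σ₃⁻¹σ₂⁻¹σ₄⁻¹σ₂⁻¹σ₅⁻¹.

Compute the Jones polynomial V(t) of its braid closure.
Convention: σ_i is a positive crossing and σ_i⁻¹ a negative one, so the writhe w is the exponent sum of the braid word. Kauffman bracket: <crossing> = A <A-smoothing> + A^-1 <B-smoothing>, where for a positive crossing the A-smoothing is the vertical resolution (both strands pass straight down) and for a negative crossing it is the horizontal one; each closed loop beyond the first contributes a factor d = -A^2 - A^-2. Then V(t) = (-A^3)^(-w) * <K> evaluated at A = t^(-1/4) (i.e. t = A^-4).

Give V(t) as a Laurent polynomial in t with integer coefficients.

The presented braid s2 s3 s1^-1 s4^-1 s3^-1 s3^-1 s3^-1 s2^-1 s4^-1 s2^-1 s5^-1 on 6 strands reduces by inverse Markov moves (closure unchanged at each step):
  Destabilize: the word has the form β·s5^-1 where s5^-1 occurs only as the final letter (β ∈ B_5); drop it and the last strand → 5 strands.
  Deconjugate: the word is γ·β·γ⁻¹ with γ = s2 (prefix) and γ⁻¹ = s2^-1 (suffix); strip both.
Reduced to β = s3 s1^-1 s4^-1 s3^-1 s3^-1 s3^-1 s2^-1 s4^-1 on 5 strands, 8 crossings.
Compute on β:
Braid: s3 s1^-1 s4^-1 s3^-1 s3^-1 s3^-1 s2^-1 s4^-1 on 5 strands, 8 crossings.
Writhe w = (#positive) - (#negative) = 1 - 7 = -6.
State-sum expansion of <K>. There are 2^8 = 256 states.
For each crossing: s=0 is the vertical smoothing, s=1 horizontal. Crossing k contributes A^(sign_k * (1 - 2*s_k)); loop factor d = -A^2 - A^-2.
Tabulate the states by total A-exponent and number of loops L (A-exp: L × count):
  A^8: L=4 ×1
  A^6: L=3 ×6, L=5 ×2
  A^4: L=2 ×12, L=4 ×15, L=6 ×1
  A^2: L=1 ×9, L=3 ×34, L=5 ×13
  A^0: L=2 ×30, L=4 ×35, L=6 ×5
  A^-2: L=1 ×2, L=3 ×37, L=5 ×16, L=7 ×1
  A^-4: L=2 ×5, L=4 ×20, L=6 ×3
  A^-6: L=3 ×4, L=5 ×4
  A^-8: L=4 ×1
Each group contributes A^e * Σ count * d^(L-1):
Powers of d = -A^2 - A^-2: d^2 = A^4 + 2 + A^-4; d^3 = -A^6 - 3*A^2 - 3*A^-2 - A^-6; d^4 = A^8 + 4*A^4 + 6 + 4*A^-4 + A^-8; d^5 = -A^10 - 5*A^6 - 10*A^2 - 10*A^-2 - 5*A^-6 - A^-10; d^6 = A^12 + 6*A^8 + 15*A^4 + 20 + 15*A^-4 + 6*A^-8 + A^-12.
  A^8 * (d^3) = -A^14 - 3*A^10 - 3*A^6 - A^2
  A^6 * (6*d^2 + 2*d^4) = 2*A^14 + 14*A^10 + 24*A^6 + 14*A^2 + 2*A^-2
  A^4 * (12*d + 15*d^3 + d^5) = -A^14 - 20*A^10 - 67*A^6 - 67*A^2 - 20*A^-2 - A^-6
  A^2 * (9 + 34*d^2 + 13*d^4) = 13*A^10 + 86*A^6 + 155*A^2 + 86*A^-2 + 13*A^-6
  A^0 * (30*d + 35*d^3 + 5*d^5) = -5*A^10 - 60*A^6 - 185*A^2 - 185*A^-2 - 60*A^-6 - 5*A^-10
  A^-2 * (2 + 37*d^2 + 16*d^4 + d^6) = A^10 + 22*A^6 + 116*A^2 + 192*A^-2 + 116*A^-6 + 22*A^-10 + A^-14
  A^-4 * (5*d + 20*d^3 + 3*d^5) = -3*A^6 - 35*A^2 - 95*A^-2 - 95*A^-6 - 35*A^-10 - 3*A^-14
  A^-6 * (4*d^2 + 4*d^4) = 4*A^2 + 20*A^-2 + 32*A^-6 + 20*A^-10 + 4*A^-14
  A^-8 * (d^3) = -A^-2 - 3*A^-6 - 3*A^-10 - A^-14
Summing the groups: <K> = -A^6 + A^2 - A^-2 + 2*A^-6 - A^-10 + A^-14
Normalise by the writhe: (-A^3)^(-w) = (-A^3)^(6) = A^18, so f(A) = A^18 * <K> = -A^24 + A^20 - A^16 + 2*A^12 - A^8 + A^4.
Substitute A = t^(-1/4), i.e. A^e → t^(-e/4): V(t) = t^-1 - t^-2 + 2*t^-3 - t^-4 + t^-5 - t^-6

Answer: t^-1 - t^-2 + 2*t^-3 - t^-4 + t^-5 - t^-6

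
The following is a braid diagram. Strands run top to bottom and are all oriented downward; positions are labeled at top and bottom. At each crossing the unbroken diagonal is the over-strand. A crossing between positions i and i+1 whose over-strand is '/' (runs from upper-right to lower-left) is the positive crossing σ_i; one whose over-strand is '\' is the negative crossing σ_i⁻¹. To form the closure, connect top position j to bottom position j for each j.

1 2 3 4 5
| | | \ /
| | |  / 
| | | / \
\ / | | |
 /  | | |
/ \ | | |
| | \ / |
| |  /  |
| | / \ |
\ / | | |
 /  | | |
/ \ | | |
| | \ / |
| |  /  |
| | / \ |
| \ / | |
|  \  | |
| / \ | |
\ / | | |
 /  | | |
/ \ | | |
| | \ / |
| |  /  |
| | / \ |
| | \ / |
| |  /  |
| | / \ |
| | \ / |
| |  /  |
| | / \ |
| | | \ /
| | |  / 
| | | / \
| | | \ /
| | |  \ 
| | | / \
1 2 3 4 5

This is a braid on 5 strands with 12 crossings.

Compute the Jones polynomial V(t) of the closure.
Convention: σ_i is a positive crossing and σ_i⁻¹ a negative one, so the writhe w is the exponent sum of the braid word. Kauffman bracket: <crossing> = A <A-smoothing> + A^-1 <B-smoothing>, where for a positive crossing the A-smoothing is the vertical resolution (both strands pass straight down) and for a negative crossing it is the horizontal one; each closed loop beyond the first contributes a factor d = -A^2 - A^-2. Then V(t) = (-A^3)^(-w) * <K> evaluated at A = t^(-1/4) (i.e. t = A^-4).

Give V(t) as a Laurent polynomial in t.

Reading the diagram top to bottom ('/'-over between positions i,i+1 = s_i, '\'-over = s_i^-1): braid word = s4 s1 s3 s1 s3 s2^-1 s1 s3 s3 s3 s4 s4^-1.
The presented braid s4 s1 s3 s1 s3 s2^-1 s1 s3 s3 s3 s4 s4^-1 on 5 strands reduces by inverse Markov moves (closure unchanged at each step):
  Deconjugate: the word is γ·β·γ⁻¹ with γ = s4 (prefix) and γ⁻¹ = s4^-1 (suffix); strip both.
  Destabilize: the word has the form β·s4 where s4 occurs only as the final letter (β ∈ B_4); drop it and the last strand → 4 strands.
Reduced to β = s1 s3 s1 s3 s2^-1 s1 s3 s3 s3 on 4 strands, 9 crossings.
Compute on β:
Braid: s1 s3 s1 s3 s2^-1 s1 s3 s3 s3 on 4 strands, 9 crossings.
Writhe w = (#positive) - (#negative) = 8 - 1 = 7.
Computing the Kauffman bracket via state sum. There are 2^9 = 512 states.
For each crossing: s=0 is the vertical smoothing, s=1 horizontal. Crossing k contributes A^(sign_k * (1 - 2*s_k)); loop factor d = -A^2 - A^-2.
Tabulate the states by total A-exponent and number of loops L (A-exp: L × count):
  A^9: L=3 ×1
  A^7: L=2 ×8, L=4 ×1
  A^5: L=1 ×15, L=3 ×21
  A^3: L=2 ×60, L=4 ×24
  A^1: L=3 ×110, L=5 ×16
  A^-1: L=4 ×120, L=6 ×6
  A^-3: L=5 ×83, L=7 ×1
  A^-5: L=6 ×36
  A^-7: L=7 ×9
  A^-9: L=8 ×1
Each group contributes A^e * Σ count * d^(L-1):
Powers of d = -A^2 - A^-2: d^2 = A^4 + 2 + A^-4; d^3 = -A^6 - 3*A^2 - 3*A^-2 - A^-6; d^4 = A^8 + 4*A^4 + 6 + 4*A^-4 + A^-8; d^5 = -A^10 - 5*A^6 - 10*A^2 - 10*A^-2 - 5*A^-6 - A^-10; d^6 = A^12 + 6*A^8 + 15*A^4 + 20 + 15*A^-4 + 6*A^-8 + A^-12; d^7 = -A^14 - 7*A^10 - 21*A^6 - 35*A^2 - 35*A^-2 - 21*A^-6 - 7*A^-10 - A^-14.
  A^9 * (d^2) = A^13 + 2*A^9 + A^5
  A^7 * (8*d + d^3) = -A^13 - 11*A^9 - 11*A^5 - A
  A^5 * (15 + 21*d^2) = 21*A^9 + 57*A^5 + 21*A
  A^3 * (60*d + 24*d^3) = -24*A^9 - 132*A^5 - 132*A - 24*A^-3
  A^1 * (110*d^2 + 16*d^4) = 16*A^9 + 174*A^5 + 316*A + 174*A^-3 + 16*A^-7
  A^-1 * (120*d^3 + 6*d^5) = -6*A^9 - 150*A^5 - 420*A - 420*A^-3 - 150*A^-7 - 6*A^-11
  A^-3 * (83*d^4 + d^6) = A^9 + 89*A^5 + 347*A + 518*A^-3 + 347*A^-7 + 89*A^-11 + A^-15
  A^-5 * (36*d^5) = -36*A^5 - 180*A - 360*A^-3 - 360*A^-7 - 180*A^-11 - 36*A^-15
  A^-7 * (9*d^6) = 9*A^5 + 54*A + 135*A^-3 + 180*A^-7 + 135*A^-11 + 54*A^-15 + 9*A^-19
  A^-9 * (d^7) = -A^5 - 7*A - 21*A^-3 - 35*A^-7 - 35*A^-11 - 21*A^-15 - 7*A^-19 - A^-23
Summing the groups: <K> = -A^9 - 2*A + 2*A^-3 - 2*A^-7 + 3*A^-11 - 2*A^-15 + 2*A^-19 - A^-23
Normalise by the writhe: (-A^3)^(-w) = (-A^3)^(-7) = -A^-21, so f(A) = -A^-21 * <K> = A^-12 + 2*A^-20 - 2*A^-24 + 2*A^-28 - 3*A^-32 + 2*A^-36 - 2*A^-40 + A^-44.
Substitute A = t^(-1/4), i.e. A^e → t^(-e/4): V(t) = t^11 - 2*t^10 + 2*t^9 - 3*t^8 + 2*t^7 - 2*t^6 + 2*t^5 + t^3

Answer: t^11 - 2*t^10 + 2*t^9 - 3*t^8 + 2*t^7 - 2*t^6 + 2*t^5 + t^3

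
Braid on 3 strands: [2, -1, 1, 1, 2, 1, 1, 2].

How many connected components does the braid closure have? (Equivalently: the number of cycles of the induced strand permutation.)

1

Derivation:
Track the strand permutation on 3 strands, starting from identity.
  step 1: s2 swaps positions 2,3 -> [1 3 2]
  step 2: s1^-1 swaps positions 1,2 -> [3 1 2]
  step 3: s1 swaps positions 1,2 -> [1 3 2]
  step 4: s1 swaps positions 1,2 -> [3 1 2]
  step 5: s2 swaps positions 2,3 -> [3 2 1]
  step 6: s1 swaps positions 1,2 -> [2 3 1]
  step 7: s1 swaps positions 1,2 -> [3 2 1]
  step 8: s2 swaps positions 2,3 -> [3 1 2]
Final permutation (position -> original strand): [3 1 2]
Closure components = cycle count of this permutation = 1.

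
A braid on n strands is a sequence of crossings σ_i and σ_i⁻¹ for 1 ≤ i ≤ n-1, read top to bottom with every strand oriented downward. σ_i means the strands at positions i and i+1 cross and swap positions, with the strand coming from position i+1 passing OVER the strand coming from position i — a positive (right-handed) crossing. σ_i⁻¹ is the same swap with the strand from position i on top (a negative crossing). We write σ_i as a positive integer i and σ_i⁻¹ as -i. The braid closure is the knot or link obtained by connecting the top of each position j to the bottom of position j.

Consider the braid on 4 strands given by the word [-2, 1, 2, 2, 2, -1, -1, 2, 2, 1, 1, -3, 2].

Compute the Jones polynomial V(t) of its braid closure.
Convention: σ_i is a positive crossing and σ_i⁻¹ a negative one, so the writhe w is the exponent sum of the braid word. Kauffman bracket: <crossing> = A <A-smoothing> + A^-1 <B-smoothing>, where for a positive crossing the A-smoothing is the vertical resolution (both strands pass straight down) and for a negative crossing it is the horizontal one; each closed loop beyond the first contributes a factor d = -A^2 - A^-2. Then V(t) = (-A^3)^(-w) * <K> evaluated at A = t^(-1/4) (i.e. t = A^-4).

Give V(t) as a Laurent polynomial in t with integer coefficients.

t^10 - 3*t^9 + 5*t^8 - 7*t^7 + 7*t^6 - 7*t^5 + 6*t^4 - 3*t^3 + 2*t^2

Derivation:
The presented braid s2^-1 s1 s2 s2 s2 s1^-1 s1^-1 s2 s2 s1 s1 s3^-1 s2 on 4 strands reduces by inverse Markov moves (closure unchanged at each step):
  Deconjugate: the word is γ·β·γ⁻¹ with γ = s2^-1 (prefix) and γ⁻¹ = s2 (suffix); strip both.
  Destabilize: the word has the form β·s3^-1 where s3^-1 occurs only as the final letter (β ∈ B_3); drop it and the last strand → 3 strands.
Reduced to β = s1 s2 s2 s2 s1^-1 s1^-1 s2 s2 s1 s1 on 3 strands, 10 crossings.
Compute on β:
Braid: s1 s2 s2 s2 s1^-1 s1^-1 s2 s2 s1 s1 on 3 strands, 10 crossings.
Writhe w = (#positive) - (#negative) = 8 - 2 = 6.
State-sum expansion of <K>. There are 2^10 = 1024 states.
For each crossing: s=0 is the vertical smoothing, s=1 horizontal. Crossing k contributes A^(sign_k * (1 - 2*s_k)); loop factor d = -A^2 - A^-2.
Tabulate the states by total A-exponent and number of loops L (A-exp: L × count):
  A^10: L=3 ×1
  A^8: L=2 ×7, L=4 ×3
  A^6: L=1 ×10, L=3 ×32, L=5 ×3
  A^4: L=2 ×76, L=4 ×43, L=6 ×1
  A^2: L=1 ×51, L=3 ×132, L=5 ×27
  A^0: L=2 ×135, L=4 ×109, L=6 ×8
  A^-2: L=3 ×161, L=5 ×48, L=7 ×1
  A^-4: L=4 ×109, L=6 ×11
  A^-6: L=5 ×44, L=7 ×1
  A^-8: L=6 ×10
  A^-10: L=7 ×1
Each group contributes A^e * Σ count * d^(L-1):
Powers of d = -A^2 - A^-2: d^2 = A^4 + 2 + A^-4; d^3 = -A^6 - 3*A^2 - 3*A^-2 - A^-6; d^4 = A^8 + 4*A^4 + 6 + 4*A^-4 + A^-8; d^5 = -A^10 - 5*A^6 - 10*A^2 - 10*A^-2 - 5*A^-6 - A^-10; d^6 = A^12 + 6*A^8 + 15*A^4 + 20 + 15*A^-4 + 6*A^-8 + A^-12.
  A^10 * (d^2) = A^14 + 2*A^10 + A^6
  A^8 * (7*d + 3*d^3) = -3*A^14 - 16*A^10 - 16*A^6 - 3*A^2
  A^6 * (10 + 32*d^2 + 3*d^4) = 3*A^14 + 44*A^10 + 92*A^6 + 44*A^2 + 3*A^-2
  A^4 * (76*d + 43*d^3 + d^5) = -A^14 - 48*A^10 - 215*A^6 - 215*A^2 - 48*A^-2 - A^-6
  A^2 * (51 + 132*d^2 + 27*d^4) = 27*A^10 + 240*A^6 + 477*A^2 + 240*A^-2 + 27*A^-6
  A^0 * (135*d + 109*d^3 + 8*d^5) = -8*A^10 - 149*A^6 - 542*A^2 - 542*A^-2 - 149*A^-6 - 8*A^-10
  A^-2 * (161*d^2 + 48*d^4 + d^6) = A^10 + 54*A^6 + 368*A^2 + 630*A^-2 + 368*A^-6 + 54*A^-10 + A^-14
  A^-4 * (109*d^3 + 11*d^5) = -11*A^6 - 164*A^2 - 437*A^-2 - 437*A^-6 - 164*A^-10 - 11*A^-14
  A^-6 * (44*d^4 + d^6) = A^6 + 50*A^2 + 191*A^-2 + 284*A^-6 + 191*A^-10 + 50*A^-14 + A^-18
  A^-8 * (10*d^5) = -10*A^2 - 50*A^-2 - 100*A^-6 - 100*A^-10 - 50*A^-14 - 10*A^-18
  A^-10 * (d^6) = A^2 + 6*A^-2 + 15*A^-6 + 20*A^-10 + 15*A^-14 + 6*A^-18 + A^-22
Summing the groups: <K> = 2*A^10 - 3*A^6 + 6*A^2 - 7*A^-2 + 7*A^-6 - 7*A^-10 + 5*A^-14 - 3*A^-18 + A^-22
Normalise by the writhe: (-A^3)^(-w) = (-A^3)^(-6) = A^-18, so f(A) = A^-18 * <K> = 2*A^-8 - 3*A^-12 + 6*A^-16 - 7*A^-20 + 7*A^-24 - 7*A^-28 + 5*A^-32 - 3*A^-36 + A^-40.
Substitute A = t^(-1/4), i.e. A^e → t^(-e/4): V(t) = t^10 - 3*t^9 + 5*t^8 - 7*t^7 + 7*t^6 - 7*t^5 + 6*t^4 - 3*t^3 + 2*t^2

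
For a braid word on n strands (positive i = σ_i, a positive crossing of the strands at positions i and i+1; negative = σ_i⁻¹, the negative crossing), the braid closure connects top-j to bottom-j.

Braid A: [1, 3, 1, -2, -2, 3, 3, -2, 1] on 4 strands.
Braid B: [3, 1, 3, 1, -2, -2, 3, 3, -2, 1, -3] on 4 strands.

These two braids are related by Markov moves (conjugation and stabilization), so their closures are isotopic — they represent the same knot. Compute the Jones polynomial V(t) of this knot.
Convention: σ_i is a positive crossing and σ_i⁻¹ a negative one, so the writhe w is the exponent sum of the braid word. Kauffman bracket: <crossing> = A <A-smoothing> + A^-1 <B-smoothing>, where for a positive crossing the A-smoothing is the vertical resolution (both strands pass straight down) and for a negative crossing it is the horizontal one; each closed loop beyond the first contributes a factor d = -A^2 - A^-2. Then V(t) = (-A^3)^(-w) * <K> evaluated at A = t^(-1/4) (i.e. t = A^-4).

Markov-equivalent braids have isotopic closures, hence identical knot invariants. Strip the Markov moves from each word to reach a common short braid β, then compute V(t) once on β.
Braid A: s1 s3 s1 s2^-1 s2^-1 s3 s3 s2^-1 s1 on 4 strands has no conjugating prefix/suffix or stabilization to strip; take β = s1 s3 s1 s2^-1 s2^-1 s3 s3 s2^-1 s1.
Braid B: s3 s1 s3 s1 s2^-1 s2^-1 s3 s3 s2^-1 s1 s3^-1 on 4 strands reduces by inverse Markov moves (closure unchanged at each step):
  Deconjugate: the word is γ·β·γ⁻¹ with γ = s3 (prefix) and γ⁻¹ = s3^-1 (suffix); strip both.
Reduced to β = s1 s3 s1 s2^-1 s2^-1 s3 s3 s2^-1 s1 on 4 strands, 9 crossings.
Both give the same β = s1 s3 s1 s2^-1 s2^-1 s3 s3 s2^-1 s1 on 4 strands, so one state sum suffices:
Braid: s1 s3 s1 s2^-1 s2^-1 s3 s3 s2^-1 s1 on 4 strands, 9 crossings.
Writhe w = (#positive) - (#negative) = 6 - 3 = 3.
Enumerate smoothing states for the bracket polynomial. There are 2^9 = 512 states.
For each crossing: s=0 is the vertical smoothing, s=1 horizontal. Crossing k contributes A^(sign_k * (1 - 2*s_k)); loop factor d = -A^2 - A^-2.
Tabulate the states by total A-exponent and number of loops L (A-exp: L × count):
  A^9: L=5 ×1
  A^7: L=4 ×9
  A^5: L=3 ×32, L=5 ×4
  A^3: L=2 ×55, L=4 ×28, L=6 ×1
  A^1: L=1 ×39, L=3 ×77, L=5 ×10
  A^-1: L=2 ×81, L=4 ×44, L=6 ×1
  A^-3: L=3 ×73, L=5 ×11
  A^-5: L=4 ×35, L=6 ×1
  A^-7: L=5 ×9
  A^-9: L=6 ×1
Each group contributes A^e * Σ count * d^(L-1):
Powers of d = -A^2 - A^-2: d^2 = A^4 + 2 + A^-4; d^3 = -A^6 - 3*A^2 - 3*A^-2 - A^-6; d^4 = A^8 + 4*A^4 + 6 + 4*A^-4 + A^-8; d^5 = -A^10 - 5*A^6 - 10*A^2 - 10*A^-2 - 5*A^-6 - A^-10.
  A^9 * (d^4) = A^17 + 4*A^13 + 6*A^9 + 4*A^5 + A
  A^7 * (9*d^3) = -9*A^13 - 27*A^9 - 27*A^5 - 9*A
  A^5 * (32*d^2 + 4*d^4) = 4*A^13 + 48*A^9 + 88*A^5 + 48*A + 4*A^-3
  A^3 * (55*d + 28*d^3 + d^5) = -A^13 - 33*A^9 - 149*A^5 - 149*A - 33*A^-3 - A^-7
  A^1 * (39 + 77*d^2 + 10*d^4) = 10*A^9 + 117*A^5 + 253*A + 117*A^-3 + 10*A^-7
  A^-1 * (81*d + 44*d^3 + d^5) = -A^9 - 49*A^5 - 223*A - 223*A^-3 - 49*A^-7 - A^-11
  A^-3 * (73*d^2 + 11*d^4) = 11*A^5 + 117*A + 212*A^-3 + 117*A^-7 + 11*A^-11
  A^-5 * (35*d^3 + d^5) = -A^5 - 40*A - 115*A^-3 - 115*A^-7 - 40*A^-11 - A^-15
  A^-7 * (9*d^4) = 9*A + 36*A^-3 + 54*A^-7 + 36*A^-11 + 9*A^-15
  A^-9 * (d^5) = -A - 5*A^-3 - 10*A^-7 - 10*A^-11 - 5*A^-15 - A^-19
Summing the groups: <K> = A^17 - 2*A^13 + 3*A^9 - 6*A^5 + 6*A - 7*A^-3 + 6*A^-7 - 4*A^-11 + 3*A^-15 - A^-19
Normalise by the writhe: (-A^3)^(-w) = (-A^3)^(-3) = -A^-9, so f(A) = -A^-9 * <K> = -A^8 + 2*A^4 - 3 + 6*A^-4 - 6*A^-8 + 7*A^-12 - 6*A^-16 + 4*A^-20 - 3*A^-24 + A^-28.
Substitute A = t^(-1/4), i.e. A^e → t^(-e/4): V(t) = t^7 - 3*t^6 + 4*t^5 - 6*t^4 + 7*t^3 - 6*t^2 + 6*t - 3 + 2*t^-1 - t^-2

Answer: t^7 - 3*t^6 + 4*t^5 - 6*t^4 + 7*t^3 - 6*t^2 + 6*t - 3 + 2*t^-1 - t^-2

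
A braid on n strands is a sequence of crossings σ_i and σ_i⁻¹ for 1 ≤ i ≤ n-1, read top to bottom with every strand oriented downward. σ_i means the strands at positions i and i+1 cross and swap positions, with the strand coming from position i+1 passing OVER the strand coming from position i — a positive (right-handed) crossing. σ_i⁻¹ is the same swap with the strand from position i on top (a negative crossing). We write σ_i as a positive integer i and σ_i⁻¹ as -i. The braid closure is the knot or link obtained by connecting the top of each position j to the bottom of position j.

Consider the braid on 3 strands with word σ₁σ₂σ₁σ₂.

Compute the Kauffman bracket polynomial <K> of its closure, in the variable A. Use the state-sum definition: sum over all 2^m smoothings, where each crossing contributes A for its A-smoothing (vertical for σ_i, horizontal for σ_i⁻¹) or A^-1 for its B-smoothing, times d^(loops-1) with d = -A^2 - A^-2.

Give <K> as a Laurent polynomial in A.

A^8 + 1 - A^-4

Derivation:
Braid: s1 s2 s1 s2 on 3 strands, 4 crossings.
Writhe w = (#positive) - (#negative) = 4 - 0 = 4.
Computing the Kauffman bracket via state sum. There are 2^4 = 16 states.
For each crossing: s=0 is the vertical smoothing, s=1 horizontal. Crossing k contributes A^(sign_k * (1 - 2*s_k)); loop factor d = -A^2 - A^-2.
  state 0000: A-exp=+4, loops=3, term = A^4 * d^2
  state 0001: A-exp=+2, loops=2, term = A^2 * d^1
  state 0010: A-exp=+2, loops=2, term = A^2 * d^1
  state 0011: A-exp=+0, loops=1, term = A^0 * d^0
  state 0100: A-exp=+2, loops=2, term = A^2 * d^1
  state 0101: A-exp=+0, loops=3, term = A^0 * d^2
  state 0110: A-exp=+0, loops=1, term = A^0 * d^0
  state 0111: A-exp=-2, loops=2, term = A^-2 * d^1
  state 1000: A-exp=+2, loops=2, term = A^2 * d^1
  state 1001: A-exp=+0, loops=1, term = A^0 * d^0
  state 1010: A-exp=+0, loops=3, term = A^0 * d^2
  state 1011: A-exp=-2, loops=2, term = A^-2 * d^1
  state 1100: A-exp=+0, loops=1, term = A^0 * d^0
  state 1101: A-exp=-2, loops=2, term = A^-2 * d^1
  state 1110: A-exp=-2, loops=2, term = A^-2 * d^1
  state 1111: A-exp=-4, loops=1, term = A^-4 * d^0
Collect the terms by A-exponent (count of states per loop number):
Powers of d = -A^2 - A^-2: d^2 = A^4 + 2 + A^-4.
  A^4 * (d^2) = A^8 + 2*A^4 + 1
  A^2 * (4*d) = -4*A^4 - 4
  A^0 * (4 + 2*d^2) = 2*A^4 + 8 + 2*A^-4
  A^-2 * (4*d) = -4 - 4*A^-4
  A^-4 * (1) = A^-4
Summing the groups: <K> = A^8 + 1 - A^-4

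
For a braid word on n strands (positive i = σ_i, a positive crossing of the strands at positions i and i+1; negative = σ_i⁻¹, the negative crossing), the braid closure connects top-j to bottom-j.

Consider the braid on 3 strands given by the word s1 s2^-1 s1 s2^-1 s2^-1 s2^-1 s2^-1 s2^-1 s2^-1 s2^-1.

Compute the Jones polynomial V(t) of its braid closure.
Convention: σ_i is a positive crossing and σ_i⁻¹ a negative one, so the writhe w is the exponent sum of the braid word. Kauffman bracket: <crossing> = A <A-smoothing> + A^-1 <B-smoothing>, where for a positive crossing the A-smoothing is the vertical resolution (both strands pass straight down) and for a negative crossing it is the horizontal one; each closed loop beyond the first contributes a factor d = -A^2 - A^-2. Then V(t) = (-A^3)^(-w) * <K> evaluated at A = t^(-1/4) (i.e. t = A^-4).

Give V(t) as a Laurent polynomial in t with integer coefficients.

Braid: s1 s2^-1 s1 s2^-1 s2^-1 s2^-1 s2^-1 s2^-1 s2^-1 s2^-1 on 3 strands, 10 crossings.
Writhe w = (#positive) - (#negative) = 2 - 8 = -6.
State-sum expansion of <K>. There are 2^10 = 1024 states.
For each crossing: s=0 is the vertical smoothing, s=1 horizontal. Crossing k contributes A^(sign_k * (1 - 2*s_k)); loop factor d = -A^2 - A^-2.
Tabulate the states by total A-exponent and number of loops L (A-exp: L × count):
  A^10: L=9 ×1
  A^8: L=8 ×10
  A^6: L=7 ×45
  A^4: L=6 ×119, L=8 ×1
  A^2: L=5 ×203, L=7 ×7
  A^0: L=4 ×231, L=6 ×21
  A^-2: L=3 ×175, L=5 ×35
  A^-4: L=2 ×85, L=4 ×35
  A^-6: L=1 ×23, L=3 ×22
  A^-8: L=2 ×10
  A^-10: L=3 ×1
Each group contributes A^e * Σ count * d^(L-1):
Powers of d = -A^2 - A^-2: d^2 = A^4 + 2 + A^-4; d^3 = -A^6 - 3*A^2 - 3*A^-2 - A^-6; d^4 = A^8 + 4*A^4 + 6 + 4*A^-4 + A^-8; d^5 = -A^10 - 5*A^6 - 10*A^2 - 10*A^-2 - 5*A^-6 - A^-10; d^6 = A^12 + 6*A^8 + 15*A^4 + 20 + 15*A^-4 + 6*A^-8 + A^-12; d^7 = -A^14 - 7*A^10 - 21*A^6 - 35*A^2 - 35*A^-2 - 21*A^-6 - 7*A^-10 - A^-14; d^8 = A^16 + 8*A^12 + 28*A^8 + 56*A^4 + 70 + 56*A^-4 + 28*A^-8 + 8*A^-12 + A^-16.
  A^10 * (d^8) = A^26 + 8*A^22 + 28*A^18 + 56*A^14 + 70*A^10 + 56*A^6 + 28*A^2 + 8*A^-2 + A^-6
  A^8 * (10*d^7) = -10*A^22 - 70*A^18 - 210*A^14 - 350*A^10 - 350*A^6 - 210*A^2 - 70*A^-2 - 10*A^-6
  A^6 * (45*d^6) = 45*A^18 + 270*A^14 + 675*A^10 + 900*A^6 + 675*A^2 + 270*A^-2 + 45*A^-6
  A^4 * (119*d^5 + d^7) = -A^18 - 126*A^14 - 616*A^10 - 1225*A^6 - 1225*A^2 - 616*A^-2 - 126*A^-6 - A^-10
  A^2 * (203*d^4 + 7*d^6) = 7*A^14 + 245*A^10 + 917*A^6 + 1358*A^2 + 917*A^-2 + 245*A^-6 + 7*A^-10
  A^0 * (231*d^3 + 21*d^5) = -21*A^10 - 336*A^6 - 903*A^2 - 903*A^-2 - 336*A^-6 - 21*A^-10
  A^-2 * (175*d^2 + 35*d^4) = 35*A^6 + 315*A^2 + 560*A^-2 + 315*A^-6 + 35*A^-10
  A^-4 * (85*d + 35*d^3) = -35*A^2 - 190*A^-2 - 190*A^-6 - 35*A^-10
  A^-6 * (23 + 22*d^2) = 22*A^-2 + 67*A^-6 + 22*A^-10
  A^-8 * (10*d) = -10*A^-6 - 10*A^-10
  A^-10 * (d^2) = A^-6 + 2*A^-10 + A^-14
Summing the groups: <K> = A^26 - 2*A^22 + 2*A^18 - 3*A^14 + 3*A^10 - 3*A^6 + 3*A^2 - 2*A^-2 + 2*A^-6 - A^-10 + A^-14
Normalise by the writhe: (-A^3)^(-w) = (-A^3)^(6) = A^18, so f(A) = A^18 * <K> = A^44 - 2*A^40 + 2*A^36 - 3*A^32 + 3*A^28 - 3*A^24 + 3*A^20 - 2*A^16 + 2*A^12 - A^8 + A^4.
Substitute A = t^(-1/4), i.e. A^e → t^(-e/4): V(t) = t^-1 - t^-2 + 2*t^-3 - 2*t^-4 + 3*t^-5 - 3*t^-6 + 3*t^-7 - 3*t^-8 + 2*t^-9 - 2*t^-10 + t^-11

Answer: t^-1 - t^-2 + 2*t^-3 - 2*t^-4 + 3*t^-5 - 3*t^-6 + 3*t^-7 - 3*t^-8 + 2*t^-9 - 2*t^-10 + t^-11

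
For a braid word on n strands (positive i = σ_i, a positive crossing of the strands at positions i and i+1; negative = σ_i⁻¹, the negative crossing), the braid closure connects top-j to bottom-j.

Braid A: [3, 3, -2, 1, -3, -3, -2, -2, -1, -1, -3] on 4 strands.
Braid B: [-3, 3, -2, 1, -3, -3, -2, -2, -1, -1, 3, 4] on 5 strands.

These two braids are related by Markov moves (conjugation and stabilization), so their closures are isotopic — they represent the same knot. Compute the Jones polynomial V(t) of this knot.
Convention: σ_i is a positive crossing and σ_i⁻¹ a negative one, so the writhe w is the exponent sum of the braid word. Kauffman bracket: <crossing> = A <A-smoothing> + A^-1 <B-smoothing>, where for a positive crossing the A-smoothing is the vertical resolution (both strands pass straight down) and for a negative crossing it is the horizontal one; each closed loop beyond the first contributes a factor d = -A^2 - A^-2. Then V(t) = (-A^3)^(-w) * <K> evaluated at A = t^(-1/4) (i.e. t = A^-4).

t^-1 - t^-2 + 2*t^-3 - 2*t^-4 + 2*t^-5 - t^-6 + t^-7 - t^-8

Derivation:
Markov-equivalent braids have isotopic closures, hence identical knot invariants. Strip the Markov moves from each word to reach a common short braid β, then compute V(t) once on β.
Braid A: s3 s3 s2^-1 s1 s3^-1 s3^-1 s2^-1 s2^-1 s1^-1 s1^-1 s3^-1 on 4 strands reduces by inverse Markov moves (closure unchanged at each step):
  Deconjugate: the word is γ·β·γ⁻¹ with γ = s3 (prefix) and γ⁻¹ = s3^-1 (suffix); strip both.
Reduced to β = s3 s2^-1 s1 s3^-1 s3^-1 s2^-1 s2^-1 s1^-1 s1^-1 on 4 strands, 9 crossings.
Braid B: s3^-1 s3 s2^-1 s1 s3^-1 s3^-1 s2^-1 s2^-1 s1^-1 s1^-1 s3 s4 on 5 strands reduces by inverse Markov moves (closure unchanged at each step):
  Destabilize: the word has the form β·s4 where s4 occurs only as the final letter (β ∈ B_4); drop it and the last strand → 4 strands.
  Deconjugate: the word is γ·β·γ⁻¹ with γ = s3^-1 (prefix) and γ⁻¹ = s3 (suffix); strip both.
Reduced to β = s3 s2^-1 s1 s3^-1 s3^-1 s2^-1 s2^-1 s1^-1 s1^-1 on 4 strands, 9 crossings.
Both give the same β = s3 s2^-1 s1 s3^-1 s3^-1 s2^-1 s2^-1 s1^-1 s1^-1 on 4 strands, so one state sum suffices:
Braid: s3 s2^-1 s1 s3^-1 s3^-1 s2^-1 s2^-1 s1^-1 s1^-1 on 4 strands, 9 crossings.
Writhe w = (#positive) - (#negative) = 2 - 7 = -5.
State-sum expansion of <K>. There are 2^9 = 512 states.
Smooth each crossing (0=||, 1=⌣⌢); contribution A^(Σ sign_k(1-2s_k)) * d^(L-1).
Tabulate the states by total A-exponent and number of loops L (A-exp: L × count):
  A^9: L=5 ×1
  A^7: L=4 ×9
  A^5: L=3 ×31, L=5 ×5
  A^3: L=2 ×48, L=4 ×35, L=6 ×1
  A^1: L=1 ×28, L=3 ×86, L=5 ×12
  A^-1: L=2 ×82, L=4 ×43, L=6 ×1
  A^-3: L=1 ×20, L=3 ×58, L=5 ×6
  A^-5: L=2 ×25, L=4 ×11
  A^-7: L=1 ×3, L=3 ×6
  A^-9: L=2 ×1
Each group contributes A^e * Σ count * d^(L-1):
Powers of d = -A^2 - A^-2: d^2 = A^4 + 2 + A^-4; d^3 = -A^6 - 3*A^2 - 3*A^-2 - A^-6; d^4 = A^8 + 4*A^4 + 6 + 4*A^-4 + A^-8; d^5 = -A^10 - 5*A^6 - 10*A^2 - 10*A^-2 - 5*A^-6 - A^-10.
  A^9 * (d^4) = A^17 + 4*A^13 + 6*A^9 + 4*A^5 + A
  A^7 * (9*d^3) = -9*A^13 - 27*A^9 - 27*A^5 - 9*A
  A^5 * (31*d^2 + 5*d^4) = 5*A^13 + 51*A^9 + 92*A^5 + 51*A + 5*A^-3
  A^3 * (48*d + 35*d^3 + d^5) = -A^13 - 40*A^9 - 163*A^5 - 163*A - 40*A^-3 - A^-7
  A^1 * (28 + 86*d^2 + 12*d^4) = 12*A^9 + 134*A^5 + 272*A + 134*A^-3 + 12*A^-7
  A^-1 * (82*d + 43*d^3 + d^5) = -A^9 - 48*A^5 - 221*A - 221*A^-3 - 48*A^-7 - A^-11
  A^-3 * (20 + 58*d^2 + 6*d^4) = 6*A^5 + 82*A + 172*A^-3 + 82*A^-7 + 6*A^-11
  A^-5 * (25*d + 11*d^3) = -11*A - 58*A^-3 - 58*A^-7 - 11*A^-11
  A^-7 * (3 + 6*d^2) = 6*A^-3 + 15*A^-7 + 6*A^-11
  A^-9 * (d) = -A^-7 - A^-11
Summing the groups: <K> = A^17 - A^13 + A^9 - 2*A^5 + 2*A - 2*A^-3 + A^-7 - A^-11
Normalise by the writhe: (-A^3)^(-w) = (-A^3)^(5) = -A^15, so f(A) = -A^15 * <K> = -A^32 + A^28 - A^24 + 2*A^20 - 2*A^16 + 2*A^12 - A^8 + A^4.
Substitute A = t^(-1/4), i.e. A^e → t^(-e/4): V(t) = t^-1 - t^-2 + 2*t^-3 - 2*t^-4 + 2*t^-5 - t^-6 + t^-7 - t^-8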